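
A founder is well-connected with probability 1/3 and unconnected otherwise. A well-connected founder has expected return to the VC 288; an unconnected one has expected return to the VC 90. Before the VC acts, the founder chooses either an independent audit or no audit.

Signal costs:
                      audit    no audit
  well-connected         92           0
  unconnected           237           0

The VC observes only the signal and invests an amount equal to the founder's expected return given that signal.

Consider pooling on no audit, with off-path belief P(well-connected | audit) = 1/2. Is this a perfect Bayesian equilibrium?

At the pooled signal (no audit) the VC holds the prior 1/3 and pays 1/3·288 + 2/3·90 = 156. Off-path (audit) belief 1/2 gives 1/2·288 + 1/2·90 = 189.
Well-connected: no audit gives 156 − 0 = 156; audit gives 189 − 92 = 97. Stays. ✓
Unconnected: no audit gives 156 − 0 = 156; audit gives 189 − 237 = -48. Stays. ✓

Yes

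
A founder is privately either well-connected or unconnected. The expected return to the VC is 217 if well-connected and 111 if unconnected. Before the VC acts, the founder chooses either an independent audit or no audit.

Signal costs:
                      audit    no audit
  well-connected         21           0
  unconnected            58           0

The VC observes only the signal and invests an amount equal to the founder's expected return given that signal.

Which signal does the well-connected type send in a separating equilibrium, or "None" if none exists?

None

Try well-connected → audit, unconnected → no audit:
  If types separate, audit earns payment 217 and no audit earns 111.
  Well-connected: audit gives 217 − 21 = 196; no audit gives 111 − 0 = 111. No deviation. ✓
  Unconnected: no audit gives 111 − 0 = 111; audit gives 217 − 58 = 159. Would deviate. ✗
Try well-connected → no audit, unconnected → audit:
  If types separate, no audit earns payment 217 and audit earns 111.
  Well-connected: no audit gives 217 − 0 = 217; audit gives 111 − 21 = 90. No deviation. ✓
  Unconnected: audit gives 111 − 58 = 53; no audit gives 217 − 0 = 217. Would deviate. ✗
Neither assignment is incentive-compatible.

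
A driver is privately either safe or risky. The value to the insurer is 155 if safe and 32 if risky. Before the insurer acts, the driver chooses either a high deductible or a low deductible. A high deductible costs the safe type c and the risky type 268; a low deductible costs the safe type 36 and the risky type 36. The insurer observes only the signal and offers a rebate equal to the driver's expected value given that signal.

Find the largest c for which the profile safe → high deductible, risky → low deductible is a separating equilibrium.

159

Under separation: high deductible → safe (pays 155); low deductible → risky (pays 32).
Risky: 32 − 36 = -4 ≥ 155 − 268 = -113. Holds regardless of c. ✓
Safe: 155 − c ≥ 32 − 36, so c ≤ 155 − -4 = 159.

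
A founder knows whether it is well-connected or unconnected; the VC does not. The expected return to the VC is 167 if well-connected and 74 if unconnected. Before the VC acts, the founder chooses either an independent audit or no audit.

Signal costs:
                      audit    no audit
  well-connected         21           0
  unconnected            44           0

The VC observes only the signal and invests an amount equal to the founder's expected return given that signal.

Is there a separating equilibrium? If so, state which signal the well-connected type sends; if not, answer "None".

None

Try well-connected → audit, unconnected → no audit:
  Under separation the VC infers type exactly: audit → well-connected (pays 167), no audit → unconnected (pays 74).
  Well-connected: audit gives 167 − 21 = 146; no audit gives 74 − 0 = 74. No deviation. ✓
  Unconnected: no audit gives 74 − 0 = 74; audit gives 167 − 44 = 123. Would deviate. ✗
Try well-connected → no audit, unconnected → audit:
  Under separation the VC infers type exactly: no audit → well-connected (pays 167), audit → unconnected (pays 74).
  Well-connected: no audit gives 167 − 0 = 167; audit gives 74 − 21 = 53. No deviation. ✓
  Unconnected: audit gives 74 − 44 = 30; no audit gives 167 − 0 = 167. Would deviate. ✗
Neither assignment is incentive-compatible.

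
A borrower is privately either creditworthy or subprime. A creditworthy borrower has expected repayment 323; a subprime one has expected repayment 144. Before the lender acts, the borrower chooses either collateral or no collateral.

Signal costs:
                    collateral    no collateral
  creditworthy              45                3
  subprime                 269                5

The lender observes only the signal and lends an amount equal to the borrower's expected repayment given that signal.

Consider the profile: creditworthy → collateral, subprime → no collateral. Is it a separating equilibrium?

If types separate, collateral earns payment 323 and no collateral earns 144.
Creditworthy: collateral gives 323 − 45 = 278; no collateral gives 144 − 3 = 141. No deviation. ✓
Subprime: no collateral gives 144 − 5 = 139; collateral gives 323 − 269 = 54. No deviation. ✓
Neither type gains from mimicking the other.

Yes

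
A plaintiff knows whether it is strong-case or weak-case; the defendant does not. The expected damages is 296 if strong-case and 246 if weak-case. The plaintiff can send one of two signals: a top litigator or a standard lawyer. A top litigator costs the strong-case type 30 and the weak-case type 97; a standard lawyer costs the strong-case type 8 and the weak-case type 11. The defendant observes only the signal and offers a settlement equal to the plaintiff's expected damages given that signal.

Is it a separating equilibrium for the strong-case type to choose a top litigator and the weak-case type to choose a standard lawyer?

If types separate, top litigator earns payment 296 and standard lawyer earns 246.
Strong-case: top litigator gives 296 − 30 = 266; standard lawyer gives 246 − 8 = 238. No deviation. ✓
Weak-case: standard lawyer gives 246 − 11 = 235; top litigator gives 296 − 97 = 199. No deviation. ✓
Both incentive constraints hold.

Yes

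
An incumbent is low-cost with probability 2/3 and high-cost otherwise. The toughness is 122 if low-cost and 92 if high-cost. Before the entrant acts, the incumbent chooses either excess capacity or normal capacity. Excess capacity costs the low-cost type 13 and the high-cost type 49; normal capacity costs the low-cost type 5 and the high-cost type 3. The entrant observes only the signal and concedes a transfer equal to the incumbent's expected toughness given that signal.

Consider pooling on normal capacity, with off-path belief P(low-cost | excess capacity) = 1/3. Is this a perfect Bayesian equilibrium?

Yes

On the equilibrium path (normal capacity) the entrant holds the prior 2/3 and pays 2/3·122 + 1/3·92 = 112. Off-path (excess capacity) belief 1/3 gives 1/3·122 + 2/3·92 = 102.
Low-cost: normal capacity gives 112 − 5 = 107; excess capacity gives 102 − 13 = 89. Stays. ✓
High-cost: normal capacity gives 112 − 3 = 109; excess capacity gives 102 − 49 = 53. Stays. ✓
Beliefs are Bayes-consistent on-path and both types best-respond.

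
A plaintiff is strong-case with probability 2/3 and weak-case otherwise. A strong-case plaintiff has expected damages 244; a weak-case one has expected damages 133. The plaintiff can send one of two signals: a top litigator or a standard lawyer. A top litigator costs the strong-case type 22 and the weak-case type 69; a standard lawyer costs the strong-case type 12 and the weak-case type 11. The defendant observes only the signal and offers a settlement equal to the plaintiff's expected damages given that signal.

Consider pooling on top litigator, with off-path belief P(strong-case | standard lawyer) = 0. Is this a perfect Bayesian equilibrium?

At the pooled signal (top litigator) the defendant holds the prior 2/3 and pays 2/3·244 + 1/3·133 = 207. Off-path (standard lawyer) belief 0 gives 0·244 + 1·133 = 133.
Strong-case: top litigator gives 207 − 22 = 185; standard lawyer gives 133 − 12 = 121. Stays. ✓
Weak-case: top litigator gives 207 − 69 = 138; standard lawyer gives 133 − 11 = 122. Stays. ✓

Yes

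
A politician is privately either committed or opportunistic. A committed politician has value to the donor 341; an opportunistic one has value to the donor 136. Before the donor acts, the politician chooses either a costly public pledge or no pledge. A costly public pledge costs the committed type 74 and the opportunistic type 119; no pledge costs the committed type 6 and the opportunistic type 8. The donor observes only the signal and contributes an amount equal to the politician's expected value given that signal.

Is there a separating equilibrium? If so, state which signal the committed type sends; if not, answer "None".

None

Try committed → pledge, opportunistic → no pledge:
  Under separation the donor infers type exactly: pledge → committed (pays 341), no pledge → opportunistic (pays 136).
  Committed: pledge gives 341 − 74 = 267; no pledge gives 136 − 6 = 130. No deviation. ✓
  Opportunistic: no pledge gives 136 − 8 = 128; pledge gives 341 − 119 = 222. Would deviate. ✗
Try committed → no pledge, opportunistic → pledge:
  Under separation the donor infers type exactly: no pledge → committed (pays 341), pledge → opportunistic (pays 136).
  Committed: no pledge gives 341 − 6 = 335; pledge gives 136 − 74 = 62. No deviation. ✓
  Opportunistic: pledge gives 136 − 119 = 17; no pledge gives 341 − 8 = 333. Would deviate. ✗
Neither assignment is incentive-compatible.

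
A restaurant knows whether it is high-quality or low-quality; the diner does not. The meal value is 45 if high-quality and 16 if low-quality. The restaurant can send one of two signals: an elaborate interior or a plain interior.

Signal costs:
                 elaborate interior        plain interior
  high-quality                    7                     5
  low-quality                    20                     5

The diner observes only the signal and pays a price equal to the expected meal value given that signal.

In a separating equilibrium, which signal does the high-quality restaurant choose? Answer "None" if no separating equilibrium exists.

Try high-quality → elaborate interior, low-quality → plain interior:
  If types separate, elaborate interior earns payment 45 and plain interior earns 16.
  High-quality: elaborate interior gives 45 − 7 = 38; plain interior gives 16 − 5 = 11. No deviation. ✓
  Low-quality: plain interior gives 16 − 5 = 11; elaborate interior gives 45 − 20 = 25. Would deviate. ✗
Try high-quality → plain interior, low-quality → elaborate interior:
  If types separate, plain interior earns payment 45 and elaborate interior earns 16.
  High-quality: plain interior gives 45 − 5 = 40; elaborate interior gives 16 − 7 = 9. No deviation. ✓
  Low-quality: elaborate interior gives 16 − 20 = -4; plain interior gives 45 − 5 = 40. Would deviate. ✗
Neither assignment is incentive-compatible.

None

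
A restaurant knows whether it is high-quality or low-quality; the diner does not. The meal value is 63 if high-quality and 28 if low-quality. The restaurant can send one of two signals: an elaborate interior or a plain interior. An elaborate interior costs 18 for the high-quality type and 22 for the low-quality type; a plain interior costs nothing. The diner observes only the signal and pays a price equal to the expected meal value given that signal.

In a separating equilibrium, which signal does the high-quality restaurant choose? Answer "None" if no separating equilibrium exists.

Try high-quality → elaborate interior, low-quality → plain interior:
  If types separate, elaborate interior earns payment 63 and plain interior earns 28.
  High-quality: elaborate interior gives 63 − 18 = 45; plain interior gives 28 − 0 = 28. No deviation. ✓
  Low-quality: plain interior gives 28 − 0 = 28; elaborate interior gives 63 − 22 = 41. Would deviate. ✗
Try high-quality → plain interior, low-quality → elaborate interior:
  If types separate, plain interior earns payment 63 and elaborate interior earns 28.
  High-quality: plain interior gives 63 − 0 = 63; elaborate interior gives 28 − 18 = 10. No deviation. ✓
  Low-quality: elaborate interior gives 28 − 22 = 6; plain interior gives 63 − 0 = 63. Would deviate. ✗
Neither assignment is incentive-compatible.

None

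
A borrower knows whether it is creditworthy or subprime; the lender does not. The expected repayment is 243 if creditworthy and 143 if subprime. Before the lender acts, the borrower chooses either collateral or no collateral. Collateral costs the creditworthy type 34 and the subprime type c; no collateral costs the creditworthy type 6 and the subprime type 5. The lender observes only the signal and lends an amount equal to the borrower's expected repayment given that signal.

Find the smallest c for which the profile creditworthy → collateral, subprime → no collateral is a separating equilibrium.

105

Under separation: collateral → creditworthy (pays 243); no collateral → subprime (pays 143).
Creditworthy: 243 − 34 = 209 ≥ 143 − 6 = 137. Holds regardless of c. ✓
Subprime: 143 − 5 ≥ 243 − c, so c ≥ 243 − 138 = 105.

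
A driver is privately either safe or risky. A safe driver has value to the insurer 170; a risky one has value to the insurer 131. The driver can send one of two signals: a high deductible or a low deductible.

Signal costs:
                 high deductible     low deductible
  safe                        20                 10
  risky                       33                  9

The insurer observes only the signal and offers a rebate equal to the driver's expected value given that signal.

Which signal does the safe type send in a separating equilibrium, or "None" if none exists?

Try safe → high deductible, risky → low deductible:
  If types separate, high deductible earns payment 170 and low deductible earns 131.
  Safe: high deductible gives 170 − 20 = 150; low deductible gives 131 − 10 = 121. No deviation. ✓
  Risky: low deductible gives 131 − 9 = 122; high deductible gives 170 − 33 = 137. Would deviate. ✗
Try safe → low deductible, risky → high deductible:
  If types separate, low deductible earns payment 170 and high deductible earns 131.
  Safe: low deductible gives 170 − 10 = 160; high deductible gives 131 − 20 = 111. No deviation. ✓
  Risky: high deductible gives 131 − 33 = 98; low deductible gives 170 − 9 = 161. Would deviate. ✗
Neither assignment is incentive-compatible.

None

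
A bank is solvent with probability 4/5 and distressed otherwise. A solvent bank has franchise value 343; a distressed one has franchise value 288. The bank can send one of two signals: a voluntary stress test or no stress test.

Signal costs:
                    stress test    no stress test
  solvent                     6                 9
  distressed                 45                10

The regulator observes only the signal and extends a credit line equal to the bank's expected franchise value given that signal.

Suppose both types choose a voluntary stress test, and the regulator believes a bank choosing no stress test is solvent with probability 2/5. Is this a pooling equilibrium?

On the equilibrium path (stress test) the regulator holds the prior 4/5 and pays 4/5·343 + 1/5·288 = 332. Off-path (no stress test) belief 2/5 gives 2/5·343 + 3/5·288 = 310.
Solvent: stress test gives 332 − 6 = 326; no stress test gives 310 − 9 = 301. Stays. ✓
Distressed: stress test gives 332 − 45 = 287; no stress test gives 310 − 10 = 300. Deviates. ✗

No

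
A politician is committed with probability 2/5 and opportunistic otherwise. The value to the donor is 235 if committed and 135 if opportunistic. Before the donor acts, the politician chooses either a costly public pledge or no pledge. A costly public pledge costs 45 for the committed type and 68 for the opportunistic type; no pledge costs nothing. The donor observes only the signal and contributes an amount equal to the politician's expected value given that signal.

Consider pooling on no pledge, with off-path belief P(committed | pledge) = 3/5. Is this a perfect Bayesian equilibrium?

On the equilibrium path (no pledge) the donor holds the prior 2/5 and pays 2/5·235 + 3/5·135 = 175. Off-path (pledge) belief 3/5 gives 3/5·235 + 2/5·135 = 195.
Committed: no pledge gives 175 − 0 = 175; pledge gives 195 − 45 = 150. Stays. ✓
Opportunistic: no pledge gives 175 − 0 = 175; pledge gives 195 − 68 = 127. Stays. ✓
Beliefs are Bayes-consistent on-path and both types best-respond.

Yes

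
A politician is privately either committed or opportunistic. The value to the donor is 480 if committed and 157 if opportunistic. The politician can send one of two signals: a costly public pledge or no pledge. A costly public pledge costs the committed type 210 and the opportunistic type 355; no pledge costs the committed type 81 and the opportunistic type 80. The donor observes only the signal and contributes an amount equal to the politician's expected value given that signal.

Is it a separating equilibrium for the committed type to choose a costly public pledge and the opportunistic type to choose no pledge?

No

If types separate, pledge earns payment 480 and no pledge earns 157.
Committed: pledge gives 480 − 210 = 270; no pledge gives 157 − 81 = 76. No deviation. ✓
Opportunistic: no pledge gives 157 − 80 = 77; pledge gives 480 − 355 = 125. Would deviate. ✗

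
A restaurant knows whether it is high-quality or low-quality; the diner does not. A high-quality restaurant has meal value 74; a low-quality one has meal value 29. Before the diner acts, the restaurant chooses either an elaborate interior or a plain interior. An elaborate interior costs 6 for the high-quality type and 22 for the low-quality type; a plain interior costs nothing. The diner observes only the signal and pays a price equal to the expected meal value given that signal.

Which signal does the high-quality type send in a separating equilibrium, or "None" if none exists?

None

Try high-quality → elaborate interior, low-quality → plain interior:
  Under separation the diner infers type exactly: elaborate interior → high-quality (pays 74), plain interior → low-quality (pays 29).
  High-quality: elaborate interior gives 74 − 6 = 68; plain interior gives 29 − 0 = 29. No deviation. ✓
  Low-quality: plain interior gives 29 − 0 = 29; elaborate interior gives 74 − 22 = 52. Would deviate. ✗
Try high-quality → plain interior, low-quality → elaborate interior:
  Under separation the diner infers type exactly: plain interior → high-quality (pays 74), elaborate interior → low-quality (pays 29).
  High-quality: plain interior gives 74 − 0 = 74; elaborate interior gives 29 − 6 = 23. No deviation. ✓
  Low-quality: elaborate interior gives 29 − 22 = 7; plain interior gives 74 − 0 = 74. Would deviate. ✗
Neither assignment is incentive-compatible.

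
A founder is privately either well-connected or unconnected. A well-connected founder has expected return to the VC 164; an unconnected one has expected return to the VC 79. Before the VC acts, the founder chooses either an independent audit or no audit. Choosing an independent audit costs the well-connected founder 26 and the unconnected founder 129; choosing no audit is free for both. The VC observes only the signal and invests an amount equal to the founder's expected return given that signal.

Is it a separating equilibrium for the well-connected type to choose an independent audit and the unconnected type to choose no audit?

Yes

If types separate, audit earns payment 164 and no audit earns 79.
Well-connected: audit gives 164 − 26 = 138; no audit gives 79 − 0 = 79. No deviation. ✓
Unconnected: no audit gives 79 − 0 = 79; audit gives 164 − 129 = 35. No deviation. ✓
Both incentive constraints hold.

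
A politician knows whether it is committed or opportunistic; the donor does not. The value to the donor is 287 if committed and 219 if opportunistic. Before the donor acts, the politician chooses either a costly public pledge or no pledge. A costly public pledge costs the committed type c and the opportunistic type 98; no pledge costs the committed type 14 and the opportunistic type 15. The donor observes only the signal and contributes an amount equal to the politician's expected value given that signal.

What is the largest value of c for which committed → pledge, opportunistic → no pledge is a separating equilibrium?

Under separation: pledge → committed (pays 287); no pledge → opportunistic (pays 219).
Opportunistic: 219 − 15 = 204 ≥ 287 − 98 = 189. Holds regardless of c. ✓
Committed: 287 − c ≥ 219 − 14, so c ≤ 287 − 205 = 82.

82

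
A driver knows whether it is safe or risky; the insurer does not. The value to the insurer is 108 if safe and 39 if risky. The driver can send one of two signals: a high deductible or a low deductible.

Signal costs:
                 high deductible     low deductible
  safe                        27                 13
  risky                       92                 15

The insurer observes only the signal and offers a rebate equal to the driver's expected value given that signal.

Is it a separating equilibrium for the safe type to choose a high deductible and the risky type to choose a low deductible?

Under separation the insurer infers type exactly: high deductible → safe (pays 108), low deductible → risky (pays 39).
Safe: high deductible gives 108 − 27 = 81; low deductible gives 39 − 13 = 26. No deviation. ✓
Risky: low deductible gives 39 − 15 = 24; high deductible gives 108 − 92 = 16. No deviation. ✓
Both incentive constraints hold.

Yes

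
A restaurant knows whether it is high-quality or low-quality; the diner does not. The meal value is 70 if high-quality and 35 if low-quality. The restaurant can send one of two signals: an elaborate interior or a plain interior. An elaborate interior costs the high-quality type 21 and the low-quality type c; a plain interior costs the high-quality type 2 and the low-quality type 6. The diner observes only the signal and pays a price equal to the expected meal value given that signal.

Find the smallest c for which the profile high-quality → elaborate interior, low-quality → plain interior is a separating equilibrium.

41

Under separation: elaborate interior → high-quality (pays 70); plain interior → low-quality (pays 35).
High-quality: 70 − 21 = 49 ≥ 35 − 2 = 33. Holds regardless of c. ✓
Low-quality: 35 − 6 ≥ 70 − c, so c ≥ 70 − 29 = 41.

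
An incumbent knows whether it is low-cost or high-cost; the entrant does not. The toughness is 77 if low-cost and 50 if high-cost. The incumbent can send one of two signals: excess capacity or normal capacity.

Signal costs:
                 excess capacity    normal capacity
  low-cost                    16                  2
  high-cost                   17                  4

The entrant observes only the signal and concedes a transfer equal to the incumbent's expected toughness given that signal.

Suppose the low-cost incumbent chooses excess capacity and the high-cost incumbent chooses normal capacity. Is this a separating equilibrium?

Under separation the entrant infers type exactly: excess capacity → low-cost (pays 77), normal capacity → high-cost (pays 50).
Low-cost: excess capacity gives 77 − 16 = 61; normal capacity gives 50 − 2 = 48. No deviation. ✓
High-cost: normal capacity gives 50 − 4 = 46; excess capacity gives 77 − 17 = 60. Would deviate. ✗

No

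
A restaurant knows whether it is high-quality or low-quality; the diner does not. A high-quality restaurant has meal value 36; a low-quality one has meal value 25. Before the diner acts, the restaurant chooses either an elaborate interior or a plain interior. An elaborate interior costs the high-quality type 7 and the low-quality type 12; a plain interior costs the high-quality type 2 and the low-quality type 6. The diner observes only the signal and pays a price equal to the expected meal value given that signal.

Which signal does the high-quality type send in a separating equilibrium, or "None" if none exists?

None

Try high-quality → elaborate interior, low-quality → plain interior:
  If types separate, elaborate interior earns payment 36 and plain interior earns 25.
  High-quality: elaborate interior gives 36 − 7 = 29; plain interior gives 25 − 2 = 23. No deviation. ✓
  Low-quality: plain interior gives 25 − 6 = 19; elaborate interior gives 36 − 12 = 24. Would deviate. ✗
Try high-quality → plain interior, low-quality → elaborate interior:
  If types separate, plain interior earns payment 36 and elaborate interior earns 25.
  High-quality: plain interior gives 36 − 2 = 34; elaborate interior gives 25 − 7 = 18. No deviation. ✓
  Low-quality: elaborate interior gives 25 − 12 = 13; plain interior gives 36 − 6 = 30. Would deviate. ✗
Neither assignment is incentive-compatible.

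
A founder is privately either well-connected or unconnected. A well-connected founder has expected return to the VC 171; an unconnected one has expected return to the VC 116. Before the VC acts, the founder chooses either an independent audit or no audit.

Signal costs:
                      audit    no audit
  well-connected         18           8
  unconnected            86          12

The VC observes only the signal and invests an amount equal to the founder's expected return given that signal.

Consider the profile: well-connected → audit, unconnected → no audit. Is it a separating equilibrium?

Yes

Under separation the VC infers type exactly: audit → well-connected (pays 171), no audit → unconnected (pays 116).
Well-connected: audit gives 171 − 18 = 153; no audit gives 116 − 8 = 108. No deviation. ✓
Unconnected: no audit gives 116 − 12 = 104; audit gives 171 − 86 = 85. No deviation. ✓
Both incentive constraints hold.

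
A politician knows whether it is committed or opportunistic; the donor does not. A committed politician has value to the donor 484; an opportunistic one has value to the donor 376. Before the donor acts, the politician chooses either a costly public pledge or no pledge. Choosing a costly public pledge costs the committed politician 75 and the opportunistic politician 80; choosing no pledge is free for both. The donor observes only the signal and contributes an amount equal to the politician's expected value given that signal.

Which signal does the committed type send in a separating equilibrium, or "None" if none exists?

None

Try committed → pledge, opportunistic → no pledge:
  If types separate, pledge earns payment 484 and no pledge earns 376.
  Committed: pledge gives 484 − 75 = 409; no pledge gives 376 − 0 = 376. No deviation. ✓
  Opportunistic: no pledge gives 376 − 0 = 376; pledge gives 484 − 80 = 404. Would deviate. ✗
Try committed → no pledge, opportunistic → pledge:
  If types separate, no pledge earns payment 484 and pledge earns 376.
  Committed: no pledge gives 484 − 0 = 484; pledge gives 376 − 75 = 301. No deviation. ✓
  Opportunistic: pledge gives 376 − 80 = 296; no pledge gives 484 − 0 = 484. Would deviate. ✗
Neither assignment is incentive-compatible.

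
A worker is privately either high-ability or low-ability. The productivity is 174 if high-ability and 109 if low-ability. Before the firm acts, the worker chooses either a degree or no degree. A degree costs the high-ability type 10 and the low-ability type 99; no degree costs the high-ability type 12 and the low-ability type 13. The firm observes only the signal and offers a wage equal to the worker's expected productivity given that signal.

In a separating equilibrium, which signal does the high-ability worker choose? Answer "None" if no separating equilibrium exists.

degree

Try high-ability → degree, low-ability → no degree:
  Under separation the firm infers type exactly: degree → high-ability (pays 174), no degree → low-ability (pays 109).
  High-ability: degree gives 174 − 10 = 164; no degree gives 109 − 12 = 97. No deviation. ✓
  Low-ability: no degree gives 109 − 13 = 96; degree gives 174 − 99 = 75. No deviation. ✓
Both hold — the high-ability type sends degree.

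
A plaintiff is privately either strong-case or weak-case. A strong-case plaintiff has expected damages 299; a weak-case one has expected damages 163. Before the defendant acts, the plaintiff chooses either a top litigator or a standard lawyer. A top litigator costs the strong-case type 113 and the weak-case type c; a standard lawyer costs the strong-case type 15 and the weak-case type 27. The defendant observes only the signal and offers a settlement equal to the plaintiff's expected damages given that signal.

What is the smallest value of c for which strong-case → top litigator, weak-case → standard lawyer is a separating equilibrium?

Under separation: top litigator → strong-case (pays 299); standard lawyer → weak-case (pays 163).
Strong-case: 299 − 113 = 186 ≥ 163 − 15 = 148. Holds regardless of c. ✓
Weak-case: 163 − 27 ≥ 299 − c, so c ≥ 299 − 136 = 163.

163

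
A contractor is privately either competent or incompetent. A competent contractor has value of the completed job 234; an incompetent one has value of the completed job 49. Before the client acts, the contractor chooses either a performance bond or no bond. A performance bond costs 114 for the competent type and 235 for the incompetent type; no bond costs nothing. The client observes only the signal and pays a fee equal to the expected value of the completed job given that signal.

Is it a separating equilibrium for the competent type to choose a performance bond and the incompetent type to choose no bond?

If types separate, bond earns payment 234 and no bond earns 49.
Competent: bond gives 234 − 114 = 120; no bond gives 49 − 0 = 49. No deviation. ✓
Incompetent: no bond gives 49 − 0 = 49; bond gives 234 − 235 = -1. No deviation. ✓
Both incentive constraints hold.

Yes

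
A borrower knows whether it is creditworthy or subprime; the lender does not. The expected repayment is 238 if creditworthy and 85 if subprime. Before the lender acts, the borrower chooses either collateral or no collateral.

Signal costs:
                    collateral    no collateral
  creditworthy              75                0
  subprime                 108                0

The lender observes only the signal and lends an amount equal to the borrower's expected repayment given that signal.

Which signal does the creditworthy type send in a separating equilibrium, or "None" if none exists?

Try creditworthy → collateral, subprime → no collateral:
  Under separation the lender infers type exactly: collateral → creditworthy (pays 238), no collateral → subprime (pays 85).
  Creditworthy: collateral gives 238 − 75 = 163; no collateral gives 85 − 0 = 85. No deviation. ✓
  Subprime: no collateral gives 85 − 0 = 85; collateral gives 238 − 108 = 130. Would deviate. ✗
Try creditworthy → no collateral, subprime → collateral:
  Under separation the lender infers type exactly: no collateral → creditworthy (pays 238), collateral → subprime (pays 85).
  Creditworthy: no collateral gives 238 − 0 = 238; collateral gives 85 − 75 = 10. No deviation. ✓
  Subprime: collateral gives 85 − 108 = -23; no collateral gives 238 − 0 = 238. Would deviate. ✗
Neither assignment is incentive-compatible.

None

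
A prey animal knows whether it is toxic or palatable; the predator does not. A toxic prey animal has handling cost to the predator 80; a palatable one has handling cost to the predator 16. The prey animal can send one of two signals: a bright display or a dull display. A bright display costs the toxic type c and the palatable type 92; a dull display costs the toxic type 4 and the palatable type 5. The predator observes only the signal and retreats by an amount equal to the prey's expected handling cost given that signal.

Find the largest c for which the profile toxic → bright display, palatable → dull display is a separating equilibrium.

68

Under separation: bright display → toxic (pays 80); dull display → palatable (pays 16).
Palatable: 16 − 5 = 11 ≥ 80 − 92 = -12. Holds regardless of c. ✓
Toxic: 80 − c ≥ 16 − 4, so c ≤ 80 − 12 = 68.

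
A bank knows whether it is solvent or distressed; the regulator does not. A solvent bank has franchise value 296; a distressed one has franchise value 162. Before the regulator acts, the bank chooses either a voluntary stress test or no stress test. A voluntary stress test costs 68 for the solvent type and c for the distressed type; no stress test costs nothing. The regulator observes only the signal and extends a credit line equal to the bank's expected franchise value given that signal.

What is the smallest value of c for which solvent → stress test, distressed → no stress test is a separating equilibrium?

134

Under separation: stress test → solvent (pays 296); no stress test → distressed (pays 162).
Solvent: 296 − 68 = 228 ≥ 162 − 0 = 162. Holds regardless of c. ✓
Distressed: 162 − 0 ≥ 296 − c, so c ≥ 296 − 162 = 134.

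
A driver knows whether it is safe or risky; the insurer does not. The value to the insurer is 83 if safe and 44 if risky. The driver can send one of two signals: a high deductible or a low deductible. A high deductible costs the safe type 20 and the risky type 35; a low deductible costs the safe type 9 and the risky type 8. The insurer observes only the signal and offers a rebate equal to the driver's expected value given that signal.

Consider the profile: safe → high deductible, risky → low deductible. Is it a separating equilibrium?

If types separate, high deductible earns payment 83 and low deductible earns 44.
Safe: high deductible gives 83 − 20 = 63; low deductible gives 44 − 9 = 35. No deviation. ✓
Risky: low deductible gives 44 − 8 = 36; high deductible gives 83 − 35 = 48. Would deviate. ✗

No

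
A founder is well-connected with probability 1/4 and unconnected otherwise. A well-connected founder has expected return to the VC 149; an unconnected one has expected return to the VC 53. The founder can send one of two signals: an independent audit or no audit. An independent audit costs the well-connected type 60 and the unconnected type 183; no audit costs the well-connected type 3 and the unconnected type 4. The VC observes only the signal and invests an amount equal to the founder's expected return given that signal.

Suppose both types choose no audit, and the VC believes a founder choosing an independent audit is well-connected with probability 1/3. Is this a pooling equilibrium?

On the equilibrium path (no audit) the VC holds the prior 1/4 and pays 1/4·149 + 3/4·53 = 77. Off-path (audit) belief 1/3 gives 1/3·149 + 2/3·53 = 85.
Well-connected: no audit gives 77 − 3 = 74; audit gives 85 − 60 = 25. Stays. ✓
Unconnected: no audit gives 77 − 4 = 73; audit gives 85 − 183 = -98. Stays. ✓
Beliefs are Bayes-consistent on-path and both types best-respond.

Yes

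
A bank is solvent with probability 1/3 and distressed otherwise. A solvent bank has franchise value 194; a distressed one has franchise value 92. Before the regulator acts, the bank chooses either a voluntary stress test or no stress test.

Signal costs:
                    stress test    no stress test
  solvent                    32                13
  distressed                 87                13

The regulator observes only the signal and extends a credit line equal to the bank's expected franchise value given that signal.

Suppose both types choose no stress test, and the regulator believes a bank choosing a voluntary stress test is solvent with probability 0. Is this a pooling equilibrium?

Yes

At the pooled signal (no stress test) the regulator holds the prior 1/3 and pays 1/3·194 + 2/3·92 = 126. Off-path (stress test) belief 0 gives 0·194 + 1·92 = 92.
Solvent: no stress test gives 126 − 13 = 113; stress test gives 92 − 32 = 60. Stays. ✓
Distressed: no stress test gives 126 − 13 = 113; stress test gives 92 − 87 = 5. Stays. ✓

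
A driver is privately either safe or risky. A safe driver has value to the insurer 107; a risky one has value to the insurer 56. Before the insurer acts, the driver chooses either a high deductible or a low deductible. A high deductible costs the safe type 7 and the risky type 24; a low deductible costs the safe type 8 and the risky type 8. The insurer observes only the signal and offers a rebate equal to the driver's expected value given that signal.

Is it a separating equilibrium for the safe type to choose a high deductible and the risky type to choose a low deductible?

If types separate, high deductible earns payment 107 and low deductible earns 56.
Safe: high deductible gives 107 − 7 = 100; low deductible gives 56 − 8 = 48. No deviation. ✓
Risky: low deductible gives 56 − 8 = 48; high deductible gives 107 − 24 = 83. Would deviate. ✗

No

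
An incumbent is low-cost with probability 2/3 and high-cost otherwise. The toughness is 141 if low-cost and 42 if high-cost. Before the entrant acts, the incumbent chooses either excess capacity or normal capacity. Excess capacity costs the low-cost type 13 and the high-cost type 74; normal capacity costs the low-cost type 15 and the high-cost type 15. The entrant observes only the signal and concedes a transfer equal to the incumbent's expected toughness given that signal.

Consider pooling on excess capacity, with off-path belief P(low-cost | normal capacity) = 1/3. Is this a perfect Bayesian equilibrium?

No

On the equilibrium path (excess capacity) the entrant holds the prior 2/3 and pays 2/3·141 + 1/3·42 = 108. Off-path (normal capacity) belief 1/3 gives 1/3·141 + 2/3·42 = 75.
Low-cost: excess capacity gives 108 − 13 = 95; normal capacity gives 75 − 15 = 60. Stays. ✓
High-cost: excess capacity gives 108 − 74 = 34; normal capacity gives 75 − 15 = 60. Deviates. ✗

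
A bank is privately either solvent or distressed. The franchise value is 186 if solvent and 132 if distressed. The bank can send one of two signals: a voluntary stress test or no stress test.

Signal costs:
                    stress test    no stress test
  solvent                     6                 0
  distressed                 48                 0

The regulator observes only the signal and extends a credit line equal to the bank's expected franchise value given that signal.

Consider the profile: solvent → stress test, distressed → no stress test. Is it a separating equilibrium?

If types separate, stress test earns payment 186 and no stress test earns 132.
Solvent: stress test gives 186 − 6 = 180; no stress test gives 132 − 0 = 132. No deviation. ✓
Distressed: no stress test gives 132 − 0 = 132; stress test gives 186 − 48 = 138. Would deviate. ✗

No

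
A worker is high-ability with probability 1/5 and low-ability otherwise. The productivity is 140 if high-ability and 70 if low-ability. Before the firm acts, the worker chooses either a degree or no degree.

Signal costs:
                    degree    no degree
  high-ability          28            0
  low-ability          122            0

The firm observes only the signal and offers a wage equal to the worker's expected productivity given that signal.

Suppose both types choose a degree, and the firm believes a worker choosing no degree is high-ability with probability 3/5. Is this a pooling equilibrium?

At the pooled signal (degree) the firm holds the prior 1/5 and pays 1/5·140 + 4/5·70 = 84. Off-path (no degree) belief 3/5 gives 3/5·140 + 2/5·70 = 112.
High-ability: degree gives 84 − 28 = 56; no degree gives 112 − 0 = 112. Deviates. ✗
Low-ability: degree gives 84 − 122 = -38; no degree gives 112 − 0 = 112. Deviates. ✗

No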